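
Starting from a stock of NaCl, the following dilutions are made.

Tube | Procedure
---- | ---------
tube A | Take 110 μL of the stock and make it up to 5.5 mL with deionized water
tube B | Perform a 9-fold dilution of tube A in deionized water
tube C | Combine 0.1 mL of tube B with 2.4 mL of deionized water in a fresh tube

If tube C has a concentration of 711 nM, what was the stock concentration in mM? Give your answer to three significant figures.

8.00 mM

Step 1: 110 μL brought to 5.5 mL → factor 5500/110 = 50
Step 2: 9-fold → factor 9
Step 3: 0.1 mL + 2.4 mL = 2.5 mL total → factor 2.5/0.1 = 25
Overall dilution factor = 50 × 9 × 25 = 11250
Stock = 711 nM × 11250 = 7.999 × 10^6 nM = 8.00 mM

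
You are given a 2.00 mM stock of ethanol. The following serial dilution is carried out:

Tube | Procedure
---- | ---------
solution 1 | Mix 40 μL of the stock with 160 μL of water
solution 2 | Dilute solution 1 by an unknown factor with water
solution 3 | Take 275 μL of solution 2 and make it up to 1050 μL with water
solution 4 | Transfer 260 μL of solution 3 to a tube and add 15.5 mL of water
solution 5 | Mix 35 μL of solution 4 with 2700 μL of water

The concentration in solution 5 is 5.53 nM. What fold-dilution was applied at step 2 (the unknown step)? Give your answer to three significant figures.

4.00-fold

Step 1: 40 μL + 160 μL = 200 μL total → factor 200/40 = 5
Step 2: unknown factor x
Step 3: 275 μL brought to 1050 μL → factor 1050/275 = 3.8182
Step 4: 260 μL + 15.5 mL = 15760 μL total → factor 15760/260 = 60.615
Step 5: 35 μL + 2700 μL = 2735 μL total → factor 2735/35 = 78.143
Product of known-step factors = 90427
Overall factor = 2.00 mM / (5.53 nM) = 3.6166 × 10^5
x = 3.6166 × 10^5 / 90427 = 4.00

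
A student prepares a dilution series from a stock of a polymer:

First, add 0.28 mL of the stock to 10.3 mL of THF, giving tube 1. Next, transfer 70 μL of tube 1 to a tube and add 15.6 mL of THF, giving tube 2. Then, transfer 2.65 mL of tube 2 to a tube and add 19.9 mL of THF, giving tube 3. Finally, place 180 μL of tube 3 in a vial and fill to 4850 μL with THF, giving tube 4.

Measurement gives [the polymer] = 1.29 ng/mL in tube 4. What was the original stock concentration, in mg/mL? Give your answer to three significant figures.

2.50 mg/mL

Step 1: 0.28 mL + 10.3 mL = 10.58 mL total → factor 10.58/0.28 = 37.786
Step 2: 70 μL + 15.6 mL = 15670 μL total → factor 15670/70 = 223.86
Step 3: 2.65 mL + 19.9 mL = 22.55 mL total → factor 22.55/2.65 = 8.5094
Step 4: 180 μL brought to 4850 μL → factor 4850/180 = 26.944
Overall dilution factor = 37.786 × 223.86 × 8.5094 × 26.944 = 1.9394 × 10^6
Stock = 1.29 ng/mL × 1.9394 × 10^6 = 2.502 × 10^6 ng/mL = 2.50 mg/mL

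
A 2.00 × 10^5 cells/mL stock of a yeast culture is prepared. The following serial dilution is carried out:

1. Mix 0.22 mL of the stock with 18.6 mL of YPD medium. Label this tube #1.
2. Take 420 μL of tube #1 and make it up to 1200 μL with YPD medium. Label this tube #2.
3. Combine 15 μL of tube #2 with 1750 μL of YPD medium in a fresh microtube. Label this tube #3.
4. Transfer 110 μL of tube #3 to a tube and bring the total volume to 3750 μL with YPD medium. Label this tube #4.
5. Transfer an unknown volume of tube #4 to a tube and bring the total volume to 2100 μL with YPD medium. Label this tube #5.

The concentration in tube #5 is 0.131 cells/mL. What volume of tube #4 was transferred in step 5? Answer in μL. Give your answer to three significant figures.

1.35 × 10^3 μL

Step 1: 0.22 mL + 18.6 mL = 18.82 mL total → factor 18.82/0.22 = 85.545
Step 2: 420 μL brought to 1200 μL → factor 1200/420 = 2.8571
Step 3: 15 μL + 1750 μL = 1765 μL total → factor 1765/15 = 117.67
Step 4: 110 μL brought to 3750 μL → factor 3750/110 = 34.091
Step 5: v brought to 2100 μL → factor = 2100 μL/v
Product of known-step factors = 9.8044 × 10^5
Overall factor = 2.00 × 10^5 cells/mL / (0.131 cells/mL) = 1.5267 × 10^6
Step-5 factor = 1.5267 × 10^6 / 9.8044 × 10^5 = 1.5572
v = 2100 μL / 1.5572 = 1.35 × 10^3 μL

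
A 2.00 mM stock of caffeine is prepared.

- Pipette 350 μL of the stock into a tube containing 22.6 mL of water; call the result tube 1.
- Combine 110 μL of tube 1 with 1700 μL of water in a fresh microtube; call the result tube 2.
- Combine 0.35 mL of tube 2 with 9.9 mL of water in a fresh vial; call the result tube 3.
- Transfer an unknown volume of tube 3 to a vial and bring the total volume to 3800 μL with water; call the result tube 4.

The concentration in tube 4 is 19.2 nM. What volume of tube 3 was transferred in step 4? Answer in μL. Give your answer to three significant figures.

Step 1: 350 μL + 22.6 mL = 22950 μL total → factor 22950/350 = 65.571
Step 2: 110 μL + 1700 μL = 1810 μL total → factor 1810/110 = 16.455
Step 3: 0.35 mL + 9.9 mL = 10.25 mL total → factor 10.25/0.35 = 29.286
Step 4: v brought to 3800 μL → factor = 3800 μL/v
Product of known-step factors = 31598
Overall factor = 2.00 mM / (19.2 nM) = 1.0417 × 10^5
Step-4 factor = 1.0417 × 10^5 / 31598 = 3.2966
v = 3800 μL / 3.2966 = 1.15 × 10^3 μL

1.15 × 10^3 μL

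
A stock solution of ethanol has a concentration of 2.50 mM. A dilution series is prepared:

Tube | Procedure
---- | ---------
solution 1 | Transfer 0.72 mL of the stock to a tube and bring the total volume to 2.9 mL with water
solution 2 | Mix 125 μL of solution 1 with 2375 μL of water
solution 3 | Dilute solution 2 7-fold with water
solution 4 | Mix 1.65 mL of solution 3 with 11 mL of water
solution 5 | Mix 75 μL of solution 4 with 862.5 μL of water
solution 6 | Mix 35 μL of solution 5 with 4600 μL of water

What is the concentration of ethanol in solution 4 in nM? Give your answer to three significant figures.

Step 1: 0.72 mL brought to 2.9 mL → factor 2.9/0.72 = 4.0278
Step 2: 125 μL + 2375 μL = 2500 μL total → factor 2500/125 = 20
Step 3: 7-fold → factor 7
Step 4: 1.65 mL + 11 mL = 12.65 mL total → factor 12.65/1.65 = 7.6667
Dilution factor through solution 4 = 4.0278 × 20 × 7 × 7.6667 = 4323.1
[solution 4] = 2.50 mM / 4323.1 = 0.0005783 mM = 578 nM

578 nM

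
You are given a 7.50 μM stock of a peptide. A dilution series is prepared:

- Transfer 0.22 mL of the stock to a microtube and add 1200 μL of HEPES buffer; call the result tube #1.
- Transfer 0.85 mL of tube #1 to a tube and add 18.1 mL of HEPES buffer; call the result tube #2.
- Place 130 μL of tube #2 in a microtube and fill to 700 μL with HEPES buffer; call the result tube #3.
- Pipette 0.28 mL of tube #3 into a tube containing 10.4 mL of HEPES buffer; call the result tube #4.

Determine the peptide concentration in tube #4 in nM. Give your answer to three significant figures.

0.254 nM

Step 1: 0.22 mL + 1200 μL = 1.42 mL total → factor 1.42/0.22 = 6.4545
Step 2: 0.85 mL + 18.1 mL = 18.95 mL total → factor 18.95/0.85 = 22.294
Step 3: 130 μL brought to 700 μL → factor 700/130 = 5.3846
Step 4: 0.28 mL + 10.4 mL = 10.68 mL total → factor 10.68/0.28 = 38.143
Overall dilution factor = 6.4545 × 22.294 × 5.3846 × 38.143 = 29555
Final = 7.50 μM / 29555 = 0.0002538 μM = 0.254 nM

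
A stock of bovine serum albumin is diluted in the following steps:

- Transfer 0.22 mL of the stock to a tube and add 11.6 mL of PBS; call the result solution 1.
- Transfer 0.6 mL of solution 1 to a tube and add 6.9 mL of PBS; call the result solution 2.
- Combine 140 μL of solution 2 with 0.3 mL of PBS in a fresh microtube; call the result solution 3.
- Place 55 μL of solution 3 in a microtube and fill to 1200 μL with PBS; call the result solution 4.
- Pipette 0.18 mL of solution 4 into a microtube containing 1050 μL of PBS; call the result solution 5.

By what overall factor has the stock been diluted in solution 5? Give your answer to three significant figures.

3.15 × 10^5

Step 1: 0.22 mL + 11.6 mL = 11.82 mL total → factor 11.82/0.22 = 53.727
Step 2: 0.6 mL + 6.9 mL = 7.5 mL total → factor 7.5/0.6 = 12.5
Step 3: 140 μL + 0.3 mL = 440 μL total → factor 440/140 = 3.1429
Step 4: 55 μL brought to 1200 μL → factor 1200/55 = 21.818
Step 5: 0.18 mL + 1050 μL = 1.23 mL total → factor 1.23/0.18 = 6.8333
Overall dilution factor = 53.727 × 12.5 × 3.1429 × 21.818 × 6.8333 = 3.1469 × 10^5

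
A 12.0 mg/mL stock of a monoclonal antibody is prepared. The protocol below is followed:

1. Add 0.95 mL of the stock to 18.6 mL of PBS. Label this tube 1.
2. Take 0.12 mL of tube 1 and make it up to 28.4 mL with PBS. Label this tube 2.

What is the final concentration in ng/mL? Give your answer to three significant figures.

Step 1: 0.95 mL + 18.6 mL = 19.55 mL total → factor 19.55/0.95 = 20.579
Step 2: 0.12 mL brought to 28.4 mL → factor 28.4/0.12 = 236.67
Overall dilution factor = 20.579 × 236.67 = 4870.4
Final = 12.0 mg/mL / 4870.4 = 0.002464 mg/mL = 2.46 × 10^3 ng/mL

2.46 × 10^3 ng/mL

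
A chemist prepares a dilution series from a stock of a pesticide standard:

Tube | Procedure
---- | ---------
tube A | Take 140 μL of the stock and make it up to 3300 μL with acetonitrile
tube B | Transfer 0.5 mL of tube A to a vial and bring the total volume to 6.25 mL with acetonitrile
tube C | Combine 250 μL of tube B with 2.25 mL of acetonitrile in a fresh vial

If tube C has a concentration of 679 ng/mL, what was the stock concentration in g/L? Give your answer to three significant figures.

2.00 g/L

Step 1: 140 μL brought to 3300 μL → factor 3300/140 = 23.571
Step 2: 0.5 mL brought to 6.25 mL → factor 6.25/0.5 = 12.5
Step 3: 250 μL + 2.25 mL = 2500 μL total → factor 2500/250 = 10
Overall dilution factor = 23.571 × 12.5 × 10 = 2946.4
Stock = 679 ng/mL × 2946.4 = 2.001 × 10^6 ng/mL = 2.00 g/L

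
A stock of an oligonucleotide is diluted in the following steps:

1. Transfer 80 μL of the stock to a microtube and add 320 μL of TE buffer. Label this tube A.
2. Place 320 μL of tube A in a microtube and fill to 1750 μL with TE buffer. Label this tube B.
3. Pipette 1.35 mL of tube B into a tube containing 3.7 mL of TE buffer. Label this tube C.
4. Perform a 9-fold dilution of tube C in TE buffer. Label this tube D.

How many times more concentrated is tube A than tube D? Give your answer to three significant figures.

184

Step 1: 80 μL + 320 μL = 400 μL total → factor 400/80 = 5
Step 2: 320 μL brought to 1750 μL → factor 1750/320 = 5.4688
Step 3: 1.35 mL + 3.7 mL = 5.05 mL total → factor 5.05/1.35 = 3.7407
Step 4: 9-fold → factor 9
Dilution factor to tube A = 5; to tube D = 920.57
[tube A]/[tube D] = (factor to tube D)/(factor to tube A) = 920.57/5 = 184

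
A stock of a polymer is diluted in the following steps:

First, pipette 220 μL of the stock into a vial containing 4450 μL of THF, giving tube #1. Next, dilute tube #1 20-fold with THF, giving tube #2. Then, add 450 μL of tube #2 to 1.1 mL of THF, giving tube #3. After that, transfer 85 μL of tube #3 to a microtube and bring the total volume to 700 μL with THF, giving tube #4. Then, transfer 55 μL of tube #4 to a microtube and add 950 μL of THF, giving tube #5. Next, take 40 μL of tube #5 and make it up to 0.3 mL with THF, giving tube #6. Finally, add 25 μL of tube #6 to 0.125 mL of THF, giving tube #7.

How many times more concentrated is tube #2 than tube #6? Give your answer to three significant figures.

3.89 × 10^3

Step 1: 220 μL + 4450 μL = 4670 μL total → factor 4670/220 = 21.227
Step 2: 20-fold → factor 20
Step 3: 450 μL + 1.1 mL = 1550 μL total → factor 1550/450 = 3.4444
Step 4: 85 μL brought to 700 μL → factor 700/85 = 8.2353
Step 5: 55 μL + 950 μL = 1005 μL total → factor 1005/55 = 18.273
Step 6: 40 μL brought to 0.3 mL → factor 300/40 = 7.5
Dilution factor to tube #2 = 424.55; to tube #6 = 1.6504 × 10^6
[tube #2]/[tube #6] = (factor to tube #6)/(factor to tube #2) = 1.6504 × 10^6/424.55 = 3.89 × 10^3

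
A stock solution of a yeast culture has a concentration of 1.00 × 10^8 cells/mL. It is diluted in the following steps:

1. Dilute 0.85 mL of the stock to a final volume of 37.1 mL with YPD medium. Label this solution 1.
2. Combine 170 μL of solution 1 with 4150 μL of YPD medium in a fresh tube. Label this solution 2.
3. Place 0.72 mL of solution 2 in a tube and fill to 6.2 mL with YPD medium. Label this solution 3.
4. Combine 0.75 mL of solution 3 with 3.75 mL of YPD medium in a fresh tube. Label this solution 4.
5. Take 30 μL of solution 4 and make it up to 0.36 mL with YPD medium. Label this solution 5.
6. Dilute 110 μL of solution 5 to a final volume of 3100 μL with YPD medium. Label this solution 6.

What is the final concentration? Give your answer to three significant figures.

5.16 cells/mL

Step 1: 0.85 mL brought to 37.1 mL → factor 37.1/0.85 = 43.647
Step 2: 170 μL + 4150 μL = 4320 μL total → factor 4320/170 = 25.412
Step 3: 0.72 mL brought to 6.2 mL → factor 6.2/0.72 = 8.6111
Step 4: 0.75 mL + 3.75 mL = 4.5 mL total → factor 4.5/0.75 = 6
Step 5: 30 μL brought to 0.36 mL → factor 360/30 = 12
Step 6: 110 μL brought to 3100 μL → factor 3100/110 = 28.182
Overall dilution factor = 43.647 × 25.412 × 8.6111 × 6 × 12 × 28.182 = 1.938 × 10^7
Final = 1.00 × 10^8 cells/mL / 1.938 × 10^7 = 5.16 cells/mL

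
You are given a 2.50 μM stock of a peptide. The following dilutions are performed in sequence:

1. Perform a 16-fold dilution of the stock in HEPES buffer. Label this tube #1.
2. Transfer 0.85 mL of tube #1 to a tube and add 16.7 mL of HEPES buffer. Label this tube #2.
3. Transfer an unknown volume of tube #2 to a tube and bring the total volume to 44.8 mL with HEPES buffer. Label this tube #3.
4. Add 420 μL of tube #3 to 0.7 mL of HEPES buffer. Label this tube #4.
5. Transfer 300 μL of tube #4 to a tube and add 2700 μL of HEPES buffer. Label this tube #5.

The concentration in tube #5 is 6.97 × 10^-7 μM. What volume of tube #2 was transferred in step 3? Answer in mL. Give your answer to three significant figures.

Step 1: 16-fold → factor 16
Step 2: 0.85 mL + 16.7 mL = 17.55 mL total → factor 17.55/0.85 = 20.647
Step 3: v brought to 44.8 mL → factor = 44.8 mL/v
Step 4: 420 μL + 0.7 mL = 1120 μL total → factor 1120/420 = 2.6667
Step 5: 300 μL + 2700 μL = 3000 μL total → factor 3000/300 = 10
Product of known-step factors = 8809.4
Overall factor = 2.50 μM / (6.97 × 10^-7 μM) = 3.5868 × 10^6
Step-3 factor = 3.5868 × 10^6 / 8809.4 = 407.16
v = 44.8 mL / 407.16 = 0.110 mL

0.110 mL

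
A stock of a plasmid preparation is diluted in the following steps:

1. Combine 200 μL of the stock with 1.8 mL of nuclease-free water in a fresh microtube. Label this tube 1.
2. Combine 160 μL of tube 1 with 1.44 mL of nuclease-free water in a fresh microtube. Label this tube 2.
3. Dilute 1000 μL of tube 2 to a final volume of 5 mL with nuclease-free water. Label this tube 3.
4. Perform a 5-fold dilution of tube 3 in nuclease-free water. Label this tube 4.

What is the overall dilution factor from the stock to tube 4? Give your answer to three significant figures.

2.50 × 10^3

Step 1: 200 μL + 1.8 mL = 2000 μL total → factor 2000/200 = 10
Step 2: 160 μL + 1.44 mL = 1600 μL total → factor 1600/160 = 10
Step 3: 1000 μL brought to 5 mL → factor 5000/1000 = 5
Step 4: 5-fold → factor 5
Overall dilution factor = 10 × 10 × 5 × 5 = 2500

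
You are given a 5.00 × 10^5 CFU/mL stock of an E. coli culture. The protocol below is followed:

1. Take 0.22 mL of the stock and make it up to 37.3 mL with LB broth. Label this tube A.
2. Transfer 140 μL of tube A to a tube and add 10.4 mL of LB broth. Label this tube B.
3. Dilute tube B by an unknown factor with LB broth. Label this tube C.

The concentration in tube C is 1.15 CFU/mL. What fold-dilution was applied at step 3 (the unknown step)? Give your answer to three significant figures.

34.1-fold

Step 1: 0.22 mL brought to 37.3 mL → factor 37.3/0.22 = 169.55
Step 2: 140 μL + 10.4 mL = 10540 μL total → factor 10540/140 = 75.286
Step 3: unknown factor x
Product of known-step factors = 12764
Overall factor = 5.00 × 10^5 CFU/mL / (1.15 CFU/mL) = 4.3478 × 10^5
x = 4.3478 × 10^5 / 12764 = 34.1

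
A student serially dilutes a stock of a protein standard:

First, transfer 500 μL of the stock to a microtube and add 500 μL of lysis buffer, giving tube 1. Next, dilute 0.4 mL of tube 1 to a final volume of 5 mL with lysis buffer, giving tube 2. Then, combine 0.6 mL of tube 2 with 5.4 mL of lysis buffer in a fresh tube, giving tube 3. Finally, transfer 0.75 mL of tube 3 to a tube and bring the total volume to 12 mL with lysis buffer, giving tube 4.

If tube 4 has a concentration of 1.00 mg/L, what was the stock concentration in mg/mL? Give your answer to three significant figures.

4.00 mg/mL

Step 1: 500 μL + 500 μL = 1000 μL total → factor 1000/500 = 2
Step 2: 0.4 mL brought to 5 mL → factor 5/0.4 = 12.5
Step 3: 0.6 mL + 5.4 mL = 6 mL total → factor 6/0.6 = 10
Step 4: 0.75 mL brought to 12 mL → factor 12/0.75 = 16
Overall dilution factor = 2 × 12.5 × 10 × 16 = 4000
Stock = 1.00 mg/L × 4000 = 4000 mg/L = 4.00 mg/mL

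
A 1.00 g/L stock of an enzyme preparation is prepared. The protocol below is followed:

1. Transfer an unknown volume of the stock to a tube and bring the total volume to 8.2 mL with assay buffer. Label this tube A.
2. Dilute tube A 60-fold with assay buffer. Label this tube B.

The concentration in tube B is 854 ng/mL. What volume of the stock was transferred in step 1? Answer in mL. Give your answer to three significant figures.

Step 1: v brought to 8.2 mL → factor = 8.2 mL/v
Step 2: 60-fold → factor 60
Product of known-step factors = 60
Overall factor = 1.00 g/L / (854 ng/mL) = 1171
Step-1 factor = 1171 / 60 = 19.516
v = 8.2 mL / 19.516 = 0.420 mL

0.420 mL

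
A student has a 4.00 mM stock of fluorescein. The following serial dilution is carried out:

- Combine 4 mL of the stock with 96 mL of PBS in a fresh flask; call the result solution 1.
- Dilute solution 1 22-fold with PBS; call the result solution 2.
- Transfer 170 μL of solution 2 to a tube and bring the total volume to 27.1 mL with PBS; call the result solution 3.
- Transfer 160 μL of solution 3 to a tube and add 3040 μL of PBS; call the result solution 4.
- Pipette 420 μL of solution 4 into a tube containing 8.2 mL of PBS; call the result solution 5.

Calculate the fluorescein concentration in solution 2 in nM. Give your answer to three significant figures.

Step 1: 4 mL + 96 mL = 100 mL total → factor 100/4 = 25
Step 2: 22-fold → factor 22
Dilution factor through solution 2 = 25 × 22 = 550
[solution 2] = 4.00 mM / 550 = 0.007273 mM = 7.27 × 10^3 nM

7.27 × 10^3 nM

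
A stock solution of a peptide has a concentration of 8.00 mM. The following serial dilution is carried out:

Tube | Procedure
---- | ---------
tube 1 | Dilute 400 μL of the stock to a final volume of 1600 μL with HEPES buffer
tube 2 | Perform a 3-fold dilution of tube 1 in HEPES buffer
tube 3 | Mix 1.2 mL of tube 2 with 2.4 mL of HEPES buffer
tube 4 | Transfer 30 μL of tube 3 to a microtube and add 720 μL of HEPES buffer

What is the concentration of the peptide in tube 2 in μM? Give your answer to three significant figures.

667 μM

Step 1: 400 μL brought to 1600 μL → factor 1600/400 = 4
Step 2: 3-fold → factor 3
Dilution factor through tube 2 = 4 × 3 = 12
[tube 2] = 8.00 mM / 12 = 0.6667 mM = 667 μM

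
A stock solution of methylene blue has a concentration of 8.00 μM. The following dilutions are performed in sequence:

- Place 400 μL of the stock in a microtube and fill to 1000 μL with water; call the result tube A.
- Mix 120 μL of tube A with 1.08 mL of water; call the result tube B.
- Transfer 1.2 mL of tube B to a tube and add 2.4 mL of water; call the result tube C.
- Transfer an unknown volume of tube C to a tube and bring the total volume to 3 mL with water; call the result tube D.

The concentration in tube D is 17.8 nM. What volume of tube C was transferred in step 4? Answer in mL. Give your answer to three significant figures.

Step 1: 400 μL brought to 1000 μL → factor 1000/400 = 2.5
Step 2: 120 μL + 1.08 mL = 1200 μL total → factor 1200/120 = 10
Step 3: 1.2 mL + 2.4 mL = 3.6 mL total → factor 3.6/1.2 = 3
Step 4: v brought to 3 mL → factor = 3 mL/v
Product of known-step factors = 75
Overall factor = 8.00 μM / (17.8 nM) = 449.44
Step-4 factor = 449.44 / 75 = 5.9925
v = 3 mL / 5.9925 = 0.501 mL

0.501 mL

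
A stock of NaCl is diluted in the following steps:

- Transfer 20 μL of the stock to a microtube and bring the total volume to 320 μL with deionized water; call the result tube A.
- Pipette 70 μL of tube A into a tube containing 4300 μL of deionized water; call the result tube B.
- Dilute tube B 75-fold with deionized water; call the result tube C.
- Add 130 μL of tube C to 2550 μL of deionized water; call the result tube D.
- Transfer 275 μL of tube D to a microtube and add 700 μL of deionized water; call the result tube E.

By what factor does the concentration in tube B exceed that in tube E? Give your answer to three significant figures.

Step 1: 20 μL brought to 320 μL → factor 320/20 = 16
Step 2: 70 μL + 4300 μL = 4370 μL total → factor 4370/70 = 62.429
Step 3: 75-fold → factor 75
Step 4: 130 μL + 2550 μL = 2680 μL total → factor 2680/130 = 20.615
Step 5: 275 μL + 700 μL = 975 μL total → factor 975/275 = 3.5455
Dilution factor to tube B = 998.86; to tube E = 5.4756 × 10^6
[tube B]/[tube E] = (factor to tube E)/(factor to tube B) = 5.4756 × 10^6/998.86 = 5.48 × 10^3

5.48 × 10^3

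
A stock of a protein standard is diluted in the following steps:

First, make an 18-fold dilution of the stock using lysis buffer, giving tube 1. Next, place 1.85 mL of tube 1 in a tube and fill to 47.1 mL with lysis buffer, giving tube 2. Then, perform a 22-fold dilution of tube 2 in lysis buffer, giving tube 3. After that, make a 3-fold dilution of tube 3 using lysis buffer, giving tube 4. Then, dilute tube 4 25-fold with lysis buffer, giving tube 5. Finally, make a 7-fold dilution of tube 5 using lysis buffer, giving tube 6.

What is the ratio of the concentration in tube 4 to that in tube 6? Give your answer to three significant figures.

Step 1: 18-fold → factor 18
Step 2: 1.85 mL brought to 47.1 mL → factor 47.1/1.85 = 25.459
Step 3: 22-fold → factor 22
Step 4: 3-fold → factor 3
Step 5: 25-fold → factor 25
Step 6: 7-fold → factor 7
Dilution factor to tube 4 = 30246; to tube 6 = 5.293 × 10^6
[tube 4]/[tube 6] = (factor to tube 6)/(factor to tube 4) = 5.293 × 10^6/30246 = 175

175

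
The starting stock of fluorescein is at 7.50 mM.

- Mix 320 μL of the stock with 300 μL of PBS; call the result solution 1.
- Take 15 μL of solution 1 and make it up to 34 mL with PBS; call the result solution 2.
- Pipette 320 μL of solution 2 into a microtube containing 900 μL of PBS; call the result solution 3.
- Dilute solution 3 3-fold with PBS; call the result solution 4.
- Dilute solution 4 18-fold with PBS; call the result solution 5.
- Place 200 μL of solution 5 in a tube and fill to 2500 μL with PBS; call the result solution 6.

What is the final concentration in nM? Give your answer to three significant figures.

Step 1: 320 μL + 300 μL = 620 μL total → factor 620/320 = 1.9375
Step 2: 15 μL brought to 34 mL → factor 34000/15 = 2266.7
Step 3: 320 μL + 900 μL = 1220 μL total → factor 1220/320 = 3.8125
Step 4: 3-fold → factor 3
Step 5: 18-fold → factor 18
Step 6: 200 μL brought to 2500 μL → factor 2500/200 = 12.5
Overall dilution factor = 1.9375 × 2266.7 × 3.8125 × 3 × 18 × 12.5 = 1.1302 × 10^7
Final = 7.50 mM / 1.1302 × 10^7 = 6.636 × 10^-7 mM = 0.664 nM

0.664 nM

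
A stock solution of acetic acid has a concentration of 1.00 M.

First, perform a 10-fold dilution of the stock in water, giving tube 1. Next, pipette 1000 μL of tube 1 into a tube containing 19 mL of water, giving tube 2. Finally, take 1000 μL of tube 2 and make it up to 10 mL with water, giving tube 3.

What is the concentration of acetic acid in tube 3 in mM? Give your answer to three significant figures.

Step 1: 10-fold → factor 10
Step 2: 1000 μL + 19 mL = 20000 μL total → factor 20000/1000 = 20
Step 3: 1000 μL brought to 10 mL → factor 10000/1000 = 10
Overall dilution factor = 10 × 20 × 10 = 2000
Final = 1.00 M / 2000 = 0.0005000 M = 0.500 mM

0.500 mM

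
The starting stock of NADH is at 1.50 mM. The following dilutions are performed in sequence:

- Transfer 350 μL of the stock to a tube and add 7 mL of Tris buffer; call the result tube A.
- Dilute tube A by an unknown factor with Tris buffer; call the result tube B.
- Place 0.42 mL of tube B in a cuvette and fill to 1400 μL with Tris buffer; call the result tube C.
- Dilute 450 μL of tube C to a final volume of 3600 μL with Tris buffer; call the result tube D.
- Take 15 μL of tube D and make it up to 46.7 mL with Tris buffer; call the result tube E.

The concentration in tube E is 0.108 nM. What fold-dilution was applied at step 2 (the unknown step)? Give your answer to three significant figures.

Step 1: 350 μL + 7 mL = 7350 μL total → factor 7350/350 = 21
Step 2: unknown factor x
Step 3: 0.42 mL brought to 1400 μL → factor 1.4/0.42 = 3.3333
Step 4: 450 μL brought to 3600 μL → factor 3600/450 = 8
Step 5: 15 μL brought to 46.7 mL → factor 46700/15 = 3113.3
Product of known-step factors = 1.7435 × 10^6
Overall factor = 1.50 mM / (0.108 nM) = 1.3889 × 10^7
x = 1.3889 × 10^7 / 1.7435 × 10^6 = 7.97

7.97-fold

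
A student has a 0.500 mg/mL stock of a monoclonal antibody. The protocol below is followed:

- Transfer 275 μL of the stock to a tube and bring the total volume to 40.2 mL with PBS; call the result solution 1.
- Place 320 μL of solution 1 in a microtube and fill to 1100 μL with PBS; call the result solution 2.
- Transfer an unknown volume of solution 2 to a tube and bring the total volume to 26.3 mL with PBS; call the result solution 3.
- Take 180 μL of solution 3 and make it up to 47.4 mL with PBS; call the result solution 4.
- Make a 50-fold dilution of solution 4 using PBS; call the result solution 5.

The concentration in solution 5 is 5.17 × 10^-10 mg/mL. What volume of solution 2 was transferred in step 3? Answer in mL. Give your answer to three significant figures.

0.180 mL

Step 1: 275 μL brought to 40.2 mL → factor 40200/275 = 146.18
Step 2: 320 μL brought to 1100 μL → factor 1100/320 = 3.4375
Step 3: v brought to 26.3 mL → factor = 26.3 mL/v
Step 4: 180 μL brought to 47.4 mL → factor 47400/180 = 263.33
Step 5: 50-fold → factor 50
Product of known-step factors = 6.6162 × 10^6
Overall factor = 0.500 mg/mL / (5.17 × 10^-10 mg/mL) = 9.6712 × 10^8
Step-3 factor = 9.6712 × 10^8 / 6.6162 × 10^6 = 146.17
v = 26.3 mL / 146.17 = 0.180 mL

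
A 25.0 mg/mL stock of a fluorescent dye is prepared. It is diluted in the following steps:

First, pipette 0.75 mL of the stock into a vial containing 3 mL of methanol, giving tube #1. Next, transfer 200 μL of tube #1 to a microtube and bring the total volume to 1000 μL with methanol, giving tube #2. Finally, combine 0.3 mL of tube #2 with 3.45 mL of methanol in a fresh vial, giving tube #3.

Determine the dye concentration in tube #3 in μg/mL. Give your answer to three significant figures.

80.0 μg/mL

Step 1: 0.75 mL + 3 mL = 3.75 mL total → factor 3.75/0.75 = 5
Step 2: 200 μL brought to 1000 μL → factor 1000/200 = 5
Step 3: 0.3 mL + 3.45 mL = 3.75 mL total → factor 3.75/0.3 = 12.5
Overall dilution factor = 5 × 5 × 12.5 = 312.5
Final = 25.0 mg/mL / 312.5 = 0.08000 mg/mL = 80.0 μg/mL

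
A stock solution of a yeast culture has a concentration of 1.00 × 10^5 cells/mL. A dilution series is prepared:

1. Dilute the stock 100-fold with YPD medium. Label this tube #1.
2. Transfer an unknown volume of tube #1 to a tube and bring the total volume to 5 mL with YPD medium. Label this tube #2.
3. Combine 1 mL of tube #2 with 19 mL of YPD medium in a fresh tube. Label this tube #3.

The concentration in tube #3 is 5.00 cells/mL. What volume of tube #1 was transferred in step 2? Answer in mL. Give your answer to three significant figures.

Step 1: 100-fold → factor 100
Step 2: v brought to 5 mL → factor = 5 mL/v
Step 3: 1 mL + 19 mL = 20 mL total → factor 20/1 = 20
Product of known-step factors = 2000
Overall factor = 1.00 × 10^5 cells/mL / (5.00 cells/mL) = 20000
Step-2 factor = 20000 / 2000 = 10
v = 5 mL / 10 = 0.500 mL

0.500 mL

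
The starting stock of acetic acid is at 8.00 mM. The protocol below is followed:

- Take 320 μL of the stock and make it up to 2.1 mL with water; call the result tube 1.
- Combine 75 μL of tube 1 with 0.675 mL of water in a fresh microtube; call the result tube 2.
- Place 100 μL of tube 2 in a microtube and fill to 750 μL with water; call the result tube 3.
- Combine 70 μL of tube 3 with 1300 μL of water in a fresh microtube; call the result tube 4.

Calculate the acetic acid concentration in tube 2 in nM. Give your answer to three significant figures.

1.22 × 10^5 nM

Step 1: 320 μL brought to 2.1 mL → factor 2100/320 = 6.5625
Step 2: 75 μL + 0.675 mL = 750 μL total → factor 750/75 = 10
Dilution factor through tube 2 = 6.5625 × 10 = 65.625
[tube 2] = 8.00 mM / 65.625 = 0.1219 mM = 1.22 × 10^5 nM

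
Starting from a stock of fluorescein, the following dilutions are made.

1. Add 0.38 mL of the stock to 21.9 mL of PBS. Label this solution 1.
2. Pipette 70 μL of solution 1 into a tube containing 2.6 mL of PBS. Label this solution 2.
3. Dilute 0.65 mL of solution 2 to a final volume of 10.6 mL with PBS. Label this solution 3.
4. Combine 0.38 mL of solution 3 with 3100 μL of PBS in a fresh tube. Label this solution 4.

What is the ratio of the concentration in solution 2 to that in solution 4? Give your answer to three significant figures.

149

Step 1: 0.38 mL + 21.9 mL = 22.28 mL total → factor 22.28/0.38 = 58.632
Step 2: 70 μL + 2.6 mL = 2670 μL total → factor 2670/70 = 38.143
Step 3: 0.65 mL brought to 10.6 mL → factor 10.6/0.65 = 16.308
Step 4: 0.38 mL + 3100 μL = 3.48 mL total → factor 3.48/0.38 = 9.1579
Dilution factor to solution 2 = 2236.4; to solution 4 = 3.3399 × 10^5
[solution 2]/[solution 4] = (factor to solution 4)/(factor to solution 2) = 3.3399 × 10^5/2236.4 = 149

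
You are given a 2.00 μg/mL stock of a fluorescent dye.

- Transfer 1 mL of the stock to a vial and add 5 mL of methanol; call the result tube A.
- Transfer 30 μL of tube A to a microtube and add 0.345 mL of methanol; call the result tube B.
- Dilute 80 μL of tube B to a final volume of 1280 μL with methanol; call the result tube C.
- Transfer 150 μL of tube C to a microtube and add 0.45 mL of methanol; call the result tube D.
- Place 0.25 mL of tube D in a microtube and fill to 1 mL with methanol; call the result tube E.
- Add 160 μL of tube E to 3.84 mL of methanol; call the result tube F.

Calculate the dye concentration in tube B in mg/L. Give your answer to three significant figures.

0.0267 mg/L

Step 1: 1 mL + 5 mL = 6 mL total → factor 6/1 = 6
Step 2: 30 μL + 0.345 mL = 375 μL total → factor 375/30 = 12.5
Dilution factor through tube B = 6 × 12.5 = 75
[tube B] = 2.00 μg/mL / 75 = 0.02667 μg/mL = 0.0267 mg/L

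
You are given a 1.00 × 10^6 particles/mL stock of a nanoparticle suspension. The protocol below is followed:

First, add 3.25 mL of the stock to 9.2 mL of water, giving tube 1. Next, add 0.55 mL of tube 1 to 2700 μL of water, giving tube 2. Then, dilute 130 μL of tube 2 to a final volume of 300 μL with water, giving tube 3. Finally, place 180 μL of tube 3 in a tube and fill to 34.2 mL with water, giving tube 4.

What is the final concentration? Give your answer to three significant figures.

101 particles/mL

Step 1: 3.25 mL + 9.2 mL = 12.45 mL total → factor 12.45/3.25 = 3.8308
Step 2: 0.55 mL + 2700 μL = 3.25 mL total → factor 3.25/0.55 = 5.9091
Step 3: 130 μL brought to 300 μL → factor 300/130 = 2.3077
Step 4: 180 μL brought to 34.2 mL → factor 34200/180 = 190
Overall dilution factor = 3.8308 × 5.9091 × 2.3077 × 190 = 9925.2
Final = 1.00 × 10^6 particles/mL / 9925.2 = 101 particles/mL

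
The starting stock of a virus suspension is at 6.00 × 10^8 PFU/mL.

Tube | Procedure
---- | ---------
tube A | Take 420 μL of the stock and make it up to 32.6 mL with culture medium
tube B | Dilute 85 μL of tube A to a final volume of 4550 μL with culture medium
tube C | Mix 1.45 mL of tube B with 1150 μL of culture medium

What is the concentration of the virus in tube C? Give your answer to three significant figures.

Step 1: 420 μL brought to 32.6 mL → factor 32600/420 = 77.619
Step 2: 85 μL brought to 4550 μL → factor 4550/85 = 53.529
Step 3: 1.45 mL + 1150 μL = 2.6 mL total → factor 2.6/1.45 = 1.7931
Overall dilution factor = 77.619 × 53.529 × 1.7931 = 7450.2
Final = 6.00 × 10^8 PFU/mL / 7450.2 = 8.05 × 10^4 PFU/mL

8.05 × 10^4 PFU/mL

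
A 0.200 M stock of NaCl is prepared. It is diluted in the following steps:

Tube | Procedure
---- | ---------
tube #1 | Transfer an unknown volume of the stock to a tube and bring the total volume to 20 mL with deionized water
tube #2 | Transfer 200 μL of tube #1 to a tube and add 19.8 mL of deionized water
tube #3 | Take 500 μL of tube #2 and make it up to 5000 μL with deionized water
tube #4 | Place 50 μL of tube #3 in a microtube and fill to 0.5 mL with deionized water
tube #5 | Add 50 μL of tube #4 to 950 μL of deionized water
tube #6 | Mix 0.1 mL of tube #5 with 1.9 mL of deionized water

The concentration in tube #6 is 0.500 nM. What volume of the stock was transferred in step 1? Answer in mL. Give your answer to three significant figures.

Step 1: v brought to 20 mL → factor = 20 mL/v
Step 2: 200 μL + 19.8 mL = 20000 μL total → factor 20000/200 = 100
Step 3: 500 μL brought to 5000 μL → factor 5000/500 = 10
Step 4: 50 μL brought to 0.5 mL → factor 500/50 = 10
Step 5: 50 μL + 950 μL = 1000 μL total → factor 1000/50 = 20
Step 6: 0.1 mL + 1.9 mL = 2 mL total → factor 2/0.1 = 20
Product of known-step factors = 4 × 10^6
Overall factor = 0.200 M / (0.500 nM) = 4 × 10^8
Step-1 factor = 4 × 10^8 / 4 × 10^6 = 100
v = 20 mL / 100 = 0.200 mL

0.200 mL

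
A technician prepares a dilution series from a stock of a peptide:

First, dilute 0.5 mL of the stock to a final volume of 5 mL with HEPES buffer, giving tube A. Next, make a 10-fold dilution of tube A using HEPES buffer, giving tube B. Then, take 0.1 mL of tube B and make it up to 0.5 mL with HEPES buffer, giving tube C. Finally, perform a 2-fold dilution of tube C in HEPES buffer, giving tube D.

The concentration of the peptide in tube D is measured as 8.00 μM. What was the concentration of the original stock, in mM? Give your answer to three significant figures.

Step 1: 0.5 mL brought to 5 mL → factor 5/0.5 = 10
Step 2: 10-fold → factor 10
Step 3: 0.1 mL brought to 0.5 mL → factor 0.5/0.1 = 5
Step 4: 2-fold → factor 2
Overall dilution factor = 10 × 10 × 5 × 2 = 1000
Stock = 8.00 μM × 1000 = 8000 μM = 8.00 mM

8.00 mM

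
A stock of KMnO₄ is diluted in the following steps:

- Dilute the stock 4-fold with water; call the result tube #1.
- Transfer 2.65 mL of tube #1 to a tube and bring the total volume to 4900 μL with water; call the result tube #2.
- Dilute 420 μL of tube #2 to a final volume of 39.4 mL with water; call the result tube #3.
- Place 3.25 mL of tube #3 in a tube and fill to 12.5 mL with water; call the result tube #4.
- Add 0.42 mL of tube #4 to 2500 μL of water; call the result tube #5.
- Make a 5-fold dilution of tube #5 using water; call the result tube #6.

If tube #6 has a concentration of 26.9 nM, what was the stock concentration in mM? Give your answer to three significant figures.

Step 1: 4-fold → factor 4
Step 2: 2.65 mL brought to 4900 μL → factor 4.9/2.65 = 1.8491
Step 3: 420 μL brought to 39.4 mL → factor 39400/420 = 93.81
Step 4: 3.25 mL brought to 12.5 mL → factor 12.5/3.25 = 3.8462
Step 5: 0.42 mL + 2500 μL = 2.92 mL total → factor 2.92/0.42 = 6.9524
Step 6: 5-fold → factor 5
Overall dilution factor = 4 × 1.8491 × 93.81 × 3.8462 × 6.9524 × 5 = 92766
Stock = 26.9 nM × 92766 = 2.495 × 10^6 nM = 2.50 mM

2.50 mM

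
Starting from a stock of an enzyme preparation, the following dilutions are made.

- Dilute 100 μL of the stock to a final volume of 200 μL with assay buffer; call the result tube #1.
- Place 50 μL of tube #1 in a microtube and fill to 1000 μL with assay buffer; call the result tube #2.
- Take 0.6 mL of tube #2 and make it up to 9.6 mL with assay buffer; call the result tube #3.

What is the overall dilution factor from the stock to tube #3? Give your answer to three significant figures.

640

Step 1: 100 μL brought to 200 μL → factor 200/100 = 2
Step 2: 50 μL brought to 1000 μL → factor 1000/50 = 20
Step 3: 0.6 mL brought to 9.6 mL → factor 9.6/0.6 = 16
Overall dilution factor = 2 × 20 × 16 = 640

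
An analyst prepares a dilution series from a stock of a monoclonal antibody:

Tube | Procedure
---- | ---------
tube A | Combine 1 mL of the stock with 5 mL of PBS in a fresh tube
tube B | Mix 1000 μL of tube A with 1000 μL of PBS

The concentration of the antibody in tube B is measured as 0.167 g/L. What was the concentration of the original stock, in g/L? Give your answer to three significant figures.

2.00 g/L

Step 1: 1 mL + 5 mL = 6 mL total → factor 6/1 = 6
Step 2: 1000 μL + 1000 μL = 2000 μL total → factor 2000/1000 = 2
Overall dilution factor = 6 × 2 = 12
Stock = 0.167 g/L × 12 = 2.00 g/L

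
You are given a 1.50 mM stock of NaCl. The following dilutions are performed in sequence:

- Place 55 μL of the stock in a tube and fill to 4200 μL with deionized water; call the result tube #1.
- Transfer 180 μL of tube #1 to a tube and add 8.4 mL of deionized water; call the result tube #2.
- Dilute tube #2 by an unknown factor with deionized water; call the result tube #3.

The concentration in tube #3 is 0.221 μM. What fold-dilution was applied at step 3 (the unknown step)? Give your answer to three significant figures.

1.86-fold

Step 1: 55 μL brought to 4200 μL → factor 4200/55 = 76.364
Step 2: 180 μL + 8.4 mL = 8580 μL total → factor 8580/180 = 47.667
Step 3: unknown factor x
Product of known-step factors = 3640
Overall factor = 1.50 mM / (0.221 μM) = 6787.3
x = 6787.3 / 3640 = 1.86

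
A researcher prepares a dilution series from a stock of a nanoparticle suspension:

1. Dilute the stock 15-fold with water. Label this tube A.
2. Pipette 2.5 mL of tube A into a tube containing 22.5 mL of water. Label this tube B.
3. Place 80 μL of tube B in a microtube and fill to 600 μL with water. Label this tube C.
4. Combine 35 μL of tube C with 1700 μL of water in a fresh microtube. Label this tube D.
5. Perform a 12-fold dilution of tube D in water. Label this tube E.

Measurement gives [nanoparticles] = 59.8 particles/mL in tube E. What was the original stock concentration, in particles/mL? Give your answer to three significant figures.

Step 1: 15-fold → factor 15
Step 2: 2.5 mL + 22.5 mL = 25 mL total → factor 25/2.5 = 10
Step 3: 80 μL brought to 600 μL → factor 600/80 = 7.5
Step 4: 35 μL + 1700 μL = 1735 μL total → factor 1735/35 = 49.571
Step 5: 12-fold → factor 12
Overall dilution factor = 15 × 10 × 7.5 × 49.571 × 12 = 6.6921 × 10^5
Stock = 59.8 particles/mL × 6.6921 × 10^5 = 4.00 × 10^7 particles/mL

4.00 × 10^7 particles/mL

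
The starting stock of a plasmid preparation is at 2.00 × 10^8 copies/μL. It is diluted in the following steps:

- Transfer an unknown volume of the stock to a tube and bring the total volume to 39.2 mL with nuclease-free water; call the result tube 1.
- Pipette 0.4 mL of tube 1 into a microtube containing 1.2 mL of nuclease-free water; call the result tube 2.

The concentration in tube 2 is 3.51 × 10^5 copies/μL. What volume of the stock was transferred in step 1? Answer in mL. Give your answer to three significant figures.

0.275 mL

Step 1: v brought to 39.2 mL → factor = 39.2 mL/v
Step 2: 0.4 mL + 1.2 mL = 1.6 mL total → factor 1.6/0.4 = 4
Product of known-step factors = 4
Overall factor = 2.00 × 10^8 copies/μL / (3.51 × 10^5 copies/μL) = 569.8
Step-1 factor = 569.8 / 4 = 142.45
v = 39.2 mL / 142.45 = 0.275 mL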